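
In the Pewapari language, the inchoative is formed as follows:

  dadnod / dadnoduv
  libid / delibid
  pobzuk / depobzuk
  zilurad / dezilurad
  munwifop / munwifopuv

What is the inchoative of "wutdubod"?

wutduboduv

dadnod and zilurad both end in -d yet inflect differently (dadnoduv, dezilurad), so the final letter is not what conditions the rule; the last vowel is.
"wutdubod" has last vowel 'o'. The stems whose last vowel is 'o' (munwifop → munwifopuv, dadnod → dadnoduv) add -uv.
So wutdubod → wutduboduv.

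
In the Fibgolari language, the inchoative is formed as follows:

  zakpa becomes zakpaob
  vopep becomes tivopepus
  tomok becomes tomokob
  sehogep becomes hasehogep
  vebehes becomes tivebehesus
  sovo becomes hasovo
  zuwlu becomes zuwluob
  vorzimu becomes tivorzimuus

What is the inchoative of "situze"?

sehogep and vopep both end in -p yet inflect differently (hasehogep, tivopepus), so the final letter is not what conditions the rule; the first letter is.
"situze" begins with s-. The stems beginning with s- (sehogep → hasehogep, sovo → hasovo) add the prefix ha-.
So situze → hasituze.

hasituze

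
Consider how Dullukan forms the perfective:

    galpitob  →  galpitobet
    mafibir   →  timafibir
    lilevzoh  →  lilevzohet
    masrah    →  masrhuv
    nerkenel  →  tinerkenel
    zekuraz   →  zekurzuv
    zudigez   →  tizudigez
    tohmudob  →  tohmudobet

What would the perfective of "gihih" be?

tigihih

"gihih" has last vowel 'i'. The one such stem in the data (mafibir → timafibir) adds the prefix ti-, so the same rule applies.
So gihih → tigihih.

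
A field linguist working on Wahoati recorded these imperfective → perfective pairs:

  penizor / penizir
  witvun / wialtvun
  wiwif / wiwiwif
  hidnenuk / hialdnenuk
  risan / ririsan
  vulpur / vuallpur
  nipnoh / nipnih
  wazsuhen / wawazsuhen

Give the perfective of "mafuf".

penizor and vulpur both end in -r yet inflect differently (penizir, vuallpur), so the final letter is not what conditions the rule; the last vowel is.
"mafuf" has last vowel 'u'. The stems whose last vowel is 'u' (hidnenuk → hialdnenuk, witvun → wialtvun, vulpur → vuallpur) insert -al- after the first vowel.
So mafuf → maalfuf.

maalfuf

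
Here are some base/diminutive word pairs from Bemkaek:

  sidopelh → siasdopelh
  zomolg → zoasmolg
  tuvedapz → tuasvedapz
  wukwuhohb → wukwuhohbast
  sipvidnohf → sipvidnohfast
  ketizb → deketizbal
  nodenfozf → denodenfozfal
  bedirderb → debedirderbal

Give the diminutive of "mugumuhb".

mugumuhbast

wukwuhohb and ketizb both end in -b yet inflect differently (wukwuhohbast, deketizbal), so the final letter is not what conditions the rule; the second-to-last letter is.
"mugumuhb" has second-to-last letter 'h'. The stems whose second-to-last letter is 'h' (wukwuhohb → wukwuhohbast, sipvidnohf → sipvidnohfast) add -ast.
So mugumuhb → mugumuhbast.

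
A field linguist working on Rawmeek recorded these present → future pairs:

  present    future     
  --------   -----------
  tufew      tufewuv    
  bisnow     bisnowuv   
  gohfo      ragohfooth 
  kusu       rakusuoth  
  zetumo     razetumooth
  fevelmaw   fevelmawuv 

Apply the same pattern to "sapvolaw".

sapvolawuv

zetumo and bisnow both have last vowel 'o' yet inflect differently (razetumooth, bisnowuv), so the last vowel is not what conditions the rule; whether the stem ends in a vowel or a consonant is.
"sapvolaw" ends in a consonant. The stems ending in a consonant (tufew → tufewuv, bisnow → bisnowuv, fevelmaw → fevelmawuv) add -uv.
The other pattern: stems ending in a vowel add ra- … -oth around the stem.
So sapvolaw → sapvolawuv.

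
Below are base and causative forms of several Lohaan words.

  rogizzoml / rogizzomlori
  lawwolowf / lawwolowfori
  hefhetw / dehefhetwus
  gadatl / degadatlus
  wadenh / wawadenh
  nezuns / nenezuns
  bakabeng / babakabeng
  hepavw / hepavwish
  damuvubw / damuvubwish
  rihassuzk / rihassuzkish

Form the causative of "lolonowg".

rogizzoml and gadatl both end in -l yet inflect differently (rogizzomlori, degadatlus), so the final letter is not what conditions the rule; the second-to-last letter is.
"lolonowg" has second-to-last letter 'w'. The one such stem in the data (lawwolowf → lawwolowfori) adds -ori, so the same rule applies.
The other patterns: stems whose second-to-last letter is 't' add de- … -us around the stem; stems whose second-to-last letter is 'n' repeat the first consonant+vowel as a prefix; stems whose second-to-last letter is 'b', 'v' or 'z' add -ish.
So lolonowg → lolonowgori.

lolonowgori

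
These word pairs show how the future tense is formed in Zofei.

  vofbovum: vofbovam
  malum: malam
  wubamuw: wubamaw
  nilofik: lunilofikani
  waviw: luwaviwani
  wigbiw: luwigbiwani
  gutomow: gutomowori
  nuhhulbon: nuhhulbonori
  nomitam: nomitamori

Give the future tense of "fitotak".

fitotakori

wubamuw and waviw both end in -w yet inflect differently (wubamaw, luwaviwani), so the final letter is not what conditions the rule; the last vowel is.
"fitotak" has last vowel 'a'. The one such stem in the data (nomitam → nomitamori) adds -ori, so the same rule applies.
So fitotak → fitotakori.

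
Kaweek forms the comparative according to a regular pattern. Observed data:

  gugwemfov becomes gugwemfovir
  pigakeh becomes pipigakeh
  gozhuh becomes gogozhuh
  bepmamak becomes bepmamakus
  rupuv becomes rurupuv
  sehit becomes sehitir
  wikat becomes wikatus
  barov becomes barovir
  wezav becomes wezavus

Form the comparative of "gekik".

wezav and gugwemfov both end in -v yet inflect differently (wezavus, gugwemfovir), so the final letter is not what conditions the rule; the last vowel is.
"gekik" has last vowel 'i'. The one such stem in the data (sehit → sehitir) adds -ir, so the same rule applies.
So gekik → gekikir.

gekikir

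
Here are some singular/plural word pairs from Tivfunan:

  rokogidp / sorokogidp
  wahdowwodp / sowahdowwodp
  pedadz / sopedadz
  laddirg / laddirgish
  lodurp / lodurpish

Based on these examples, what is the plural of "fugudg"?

rokogidp and lodurp both end in -p yet inflect differently (sorokogidp, lodurpish), so the final letter is not what conditions the rule; the second-to-last letter is.
"fugudg" has second-to-last letter 'd'. The stems whose second-to-last letter is 'd' (rokogidp → sorokogidp, wahdowwodp → sowahdowwodp, pedadz → sopedadz) add the prefix so-.
The other pattern: stems whose second-to-last letter is 'r' add -ish.
So fugudg → sofugudg.

sofugudg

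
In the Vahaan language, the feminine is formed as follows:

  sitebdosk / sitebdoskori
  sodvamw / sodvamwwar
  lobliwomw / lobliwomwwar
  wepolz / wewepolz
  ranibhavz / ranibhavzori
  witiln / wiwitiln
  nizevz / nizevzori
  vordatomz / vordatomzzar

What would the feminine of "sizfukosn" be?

vordatomz and wepolz both end in -z yet inflect differently (vordatomzzar, wewepolz), so the final letter is not what conditions the rule; the second-to-last letter is.
"sizfukosn" has second-to-last letter 's'. The one such stem in the data (sitebdosk → sitebdoskori) adds -ori, so the same rule applies.
So sizfukosn → sizfukosnori.

sizfukosnori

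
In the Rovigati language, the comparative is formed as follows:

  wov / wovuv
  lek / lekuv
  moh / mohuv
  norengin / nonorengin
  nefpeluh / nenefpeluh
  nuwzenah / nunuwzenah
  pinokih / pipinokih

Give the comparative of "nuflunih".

nunuflunih

moh and nefpeluh both end in -h yet inflect differently (mohuv, nenefpeluh), so the final letter is not what conditions the rule; the number of vowels is.
"nuflunih" has 3 vowels. The stems with 3 vowels (norengin → nonorengin, nefpeluh → nenefpeluh, nuwzenah → nunuwzenah) repeat the first consonant+vowel as a prefix.
So nuflunih → nunuflunih.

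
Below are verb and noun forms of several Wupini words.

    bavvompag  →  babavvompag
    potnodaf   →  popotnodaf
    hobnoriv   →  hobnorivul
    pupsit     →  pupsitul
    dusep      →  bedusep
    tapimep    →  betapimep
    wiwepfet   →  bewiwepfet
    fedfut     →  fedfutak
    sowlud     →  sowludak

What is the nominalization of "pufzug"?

pupsit and wiwepfet both end in -t yet inflect differently (pupsitul, bewiwepfet), so the final letter is not what conditions the rule; the last vowel is.
"pufzug" has last vowel 'u'. The stems whose last vowel is 'u' (fedfut → fedfutak, sowlud → sowludak) add -ak.
The other patterns: stems whose last vowel is 'a' repeat the first consonant+vowel as a prefix; stems whose last vowel is 'i' add -ul; stems whose last vowel is 'e' add the prefix be-.
So pufzug → pufzugak.

pufzugak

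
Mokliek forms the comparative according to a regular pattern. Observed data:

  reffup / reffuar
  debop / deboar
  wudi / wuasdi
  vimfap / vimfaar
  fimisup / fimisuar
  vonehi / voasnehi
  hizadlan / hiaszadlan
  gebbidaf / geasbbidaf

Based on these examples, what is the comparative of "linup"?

vimfap and gebbidaf both have last vowel 'a' yet inflect differently (vimfaar, geasbbidaf), so the last vowel is not what conditions the rule; the final letter is.
"linup" ends in -p. The stems ending in -p (debop → deboar, fimisup → fimisuar, vimfap → vimfaar) drop the final letter and add -ar.
So linup → linuar.

linuar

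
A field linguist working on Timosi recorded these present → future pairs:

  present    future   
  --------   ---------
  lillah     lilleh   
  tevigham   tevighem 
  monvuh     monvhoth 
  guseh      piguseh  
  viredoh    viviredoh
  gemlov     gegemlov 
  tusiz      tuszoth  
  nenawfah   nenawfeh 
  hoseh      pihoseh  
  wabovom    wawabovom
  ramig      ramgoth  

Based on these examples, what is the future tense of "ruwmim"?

ruwmmoth

wabovom and tevigham both end in -m yet inflect differently (wawabovom, tevighem), so the final letter is not what conditions the rule; the last vowel is.
"ruwmim" has last vowel 'i'. The stems whose last vowel is 'i' (ramig → ramgoth, tusiz → tuszoth) delete the last vowel and add -oth.
So ruwmim → ruwmmoth.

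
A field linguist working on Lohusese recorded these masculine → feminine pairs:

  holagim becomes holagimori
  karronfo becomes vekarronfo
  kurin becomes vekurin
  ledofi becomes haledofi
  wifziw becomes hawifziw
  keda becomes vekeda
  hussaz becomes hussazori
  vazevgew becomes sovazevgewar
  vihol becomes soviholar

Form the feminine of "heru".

vazevgew and wifziw both end in -w yet inflect differently (sovazevgewar, hawifziw), so the final letter is not what conditions the rule; the first letter is.
"heru" begins with h-. The stems beginning with h- (holagim → holagimori, hussaz → hussazori) add -ori.
The other patterns: stems beginning with v- add so- … -ar around the stem; stems beginning with k- add the prefix ve-; stems beginning with l- or w- add the prefix ha-.
So heru → heruori.

heruori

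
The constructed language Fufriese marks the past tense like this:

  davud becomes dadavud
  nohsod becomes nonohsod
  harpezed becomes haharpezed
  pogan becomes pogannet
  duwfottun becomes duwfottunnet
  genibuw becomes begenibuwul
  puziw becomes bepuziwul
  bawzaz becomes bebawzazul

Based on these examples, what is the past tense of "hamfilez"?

behamfilezul

davud and duwfottun both have last vowel 'u' yet inflect differently (dadavud, duwfottunnet), so the last vowel is not what conditions the rule; the final letter is.
"hamfilez" ends in -z. The one such stem in the data (bawzaz → bebawzazul) adds be- … -ul around the stem, so the same rule applies.
The other patterns: stems ending in -d repeat the first consonant+vowel as a prefix; stems ending in -n double the final consonant and add -et.
So hamfilez → behamfilezul.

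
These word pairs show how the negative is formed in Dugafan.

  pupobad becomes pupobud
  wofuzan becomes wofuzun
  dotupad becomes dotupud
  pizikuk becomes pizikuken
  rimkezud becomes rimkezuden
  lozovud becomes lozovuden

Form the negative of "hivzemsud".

pupobad and rimkezud both end in -d yet inflect differently (pupobud, rimkezuden), so the final letter is not what conditions the rule; the last vowel is.
"hivzemsud" has last vowel 'u'. The stems whose last vowel is 'u' (pizikuk → pizikuken, rimkezud → rimkezuden, lozovud → lozovuden) add -en.
The other pattern: stems whose last vowel is 'a' change the last vowel to 'u'.
So hivzemsud → hivzemsuden.

hivzemsuden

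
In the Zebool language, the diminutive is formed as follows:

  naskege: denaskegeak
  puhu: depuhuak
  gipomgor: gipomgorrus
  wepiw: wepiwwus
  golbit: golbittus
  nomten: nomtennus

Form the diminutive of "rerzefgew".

rerzefgewwus

nomten and naskege both have last vowel 'e' yet inflect differently (nomtennus, denaskegeak), so the last vowel is not what conditions the rule; whether the stem ends in a vowel or a consonant is.
"rerzefgew" ends in a consonant. The stems ending in a consonant (nomten → nomtennus, wepiw → wepiwwus, gipomgor → gipomgorrus) double the final consonant and add -us.
The other pattern: stems ending in a vowel add de- … -ak around the stem.
So rerzefgew → rerzefgewwus.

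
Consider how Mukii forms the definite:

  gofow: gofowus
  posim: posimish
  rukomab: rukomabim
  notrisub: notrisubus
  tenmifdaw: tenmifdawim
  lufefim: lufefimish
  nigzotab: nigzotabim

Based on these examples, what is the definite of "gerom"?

nigzotab and notrisub both end in -b yet inflect differently (nigzotabim, notrisubus), so the final letter is not what conditions the rule; the last vowel is.
"gerom" has last vowel 'o'. The one such stem in the data (gofow → gofowus) adds -us, so the same rule applies.
The other patterns: stems whose last vowel is 'a' add -im; stems whose last vowel is 'i' add -ish.
So gerom → geromus.

geromus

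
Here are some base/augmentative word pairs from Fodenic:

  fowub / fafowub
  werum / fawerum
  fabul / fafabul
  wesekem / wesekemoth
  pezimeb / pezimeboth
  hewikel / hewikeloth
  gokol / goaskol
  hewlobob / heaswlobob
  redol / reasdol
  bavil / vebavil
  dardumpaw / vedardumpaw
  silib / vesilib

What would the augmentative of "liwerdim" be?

veliwerdim

werum and wesekem both end in -m yet inflect differently (fawerum, wesekemoth), so the final letter is not what conditions the rule; the last vowel is.
"liwerdim" has last vowel 'i'. The stems whose last vowel is 'i' (bavil → vebavil, silib → vesilib) add the prefix ve-.
So liwerdim → veliwerdim.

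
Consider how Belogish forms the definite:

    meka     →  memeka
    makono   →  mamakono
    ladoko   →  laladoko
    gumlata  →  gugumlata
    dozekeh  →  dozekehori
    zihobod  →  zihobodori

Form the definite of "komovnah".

komovnahori

zihobod and ladoko both have last vowel 'o' yet inflect differently (zihobodori, laladoko), so the last vowel is not what conditions the rule; whether the stem ends in a vowel or a consonant is.
"komovnah" ends in a consonant. The stems ending in a consonant (zihobod → zihobodori, dozekeh → dozekehori) add -ori.
So komovnah → komovnahori.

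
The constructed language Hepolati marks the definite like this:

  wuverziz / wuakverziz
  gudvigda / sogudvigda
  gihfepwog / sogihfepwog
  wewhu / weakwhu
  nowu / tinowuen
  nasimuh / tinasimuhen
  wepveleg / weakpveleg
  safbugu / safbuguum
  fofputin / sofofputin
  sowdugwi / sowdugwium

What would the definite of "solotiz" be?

solotizum

"solotiz" begins with s-. The stems beginning with s- (safbugu → safbuguum, sowdugwi → sowdugwium) add -um.
The other patterns: stems beginning with n- add ti- … -en around the stem; stems beginning with w- insert -ak- after the first vowel; stems beginning with f- or g- add the prefix so-.
So solotiz → solotizum.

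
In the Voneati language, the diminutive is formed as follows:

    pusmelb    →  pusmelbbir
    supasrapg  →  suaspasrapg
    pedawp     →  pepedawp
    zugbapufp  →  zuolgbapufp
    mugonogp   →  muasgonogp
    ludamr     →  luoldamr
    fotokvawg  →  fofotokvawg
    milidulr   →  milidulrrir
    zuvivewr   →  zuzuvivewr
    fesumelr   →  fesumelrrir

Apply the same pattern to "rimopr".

zugbapufp and pedawp both end in -p yet inflect differently (zuolgbapufp, pepedawp), so the final letter is not what conditions the rule; the second-to-last letter is.
"rimopr" has second-to-last letter 'p'. The one such stem in the data (supasrapg → suaspasrapg) inserts -as- after the first vowel (as does mugonogp), so the same rule applies.
So rimopr → riasmopr.

riasmopr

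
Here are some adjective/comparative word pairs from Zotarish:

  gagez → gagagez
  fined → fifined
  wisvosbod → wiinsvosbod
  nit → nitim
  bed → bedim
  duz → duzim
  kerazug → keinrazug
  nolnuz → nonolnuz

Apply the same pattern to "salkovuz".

duz and gagez both end in -z yet inflect differently (duzim, gagagez), so the final letter is not what conditions the rule; the number of vowels is.
"salkovuz" has 3 vowels. The stems with 3 vowels (kerazug → keinrazug, wisvosbod → wiinsvosbod) insert -in- after the first vowel.
The other patterns: stems with 1 vowel add -im; stems with 2 vowels repeat the first consonant+vowel as a prefix.
So salkovuz → sainlkovuz.

sainlkovuz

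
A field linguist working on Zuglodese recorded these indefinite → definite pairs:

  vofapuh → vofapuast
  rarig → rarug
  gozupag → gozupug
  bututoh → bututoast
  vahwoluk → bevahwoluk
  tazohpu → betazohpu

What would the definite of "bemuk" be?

bebemuk

vofapuh and tazohpu both have last vowel 'u' yet inflect differently (vofapuast, betazohpu), so the last vowel is not what conditions the rule; the final letter is.
"bemuk" ends in -k. The one such stem in the data (vahwoluk → bevahwoluk) adds the prefix be-, so the same rule applies.
So bemuk → bebemuk.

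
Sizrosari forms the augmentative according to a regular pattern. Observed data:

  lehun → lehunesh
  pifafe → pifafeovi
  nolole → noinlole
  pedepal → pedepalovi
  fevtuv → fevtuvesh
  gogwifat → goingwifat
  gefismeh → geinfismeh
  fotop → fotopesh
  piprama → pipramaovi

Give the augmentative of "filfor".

filforesh

nolole and pifafe both end in -e yet inflect differently (noinlole, pifafeovi), so the final letter is not what conditions the rule; the first letter is.
"filfor" begins with f-. The stems beginning with f- (fotop → fotopesh, fevtuv → fevtuvesh) add -esh.
So filfor → filforesh.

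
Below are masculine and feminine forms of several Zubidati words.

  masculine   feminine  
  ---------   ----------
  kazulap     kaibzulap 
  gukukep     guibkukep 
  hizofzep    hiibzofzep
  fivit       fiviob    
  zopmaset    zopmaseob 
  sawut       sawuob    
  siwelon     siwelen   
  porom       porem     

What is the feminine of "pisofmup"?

gukukep and zopmaset both have last vowel 'e' yet inflect differently (guibkukep, zopmaseob), so the last vowel is not what conditions the rule; the final letter is.
"pisofmup" ends in -p. The stems ending in -p (kazulap → kaibzulap, gukukep → guibkukep, hizofzep → hiibzofzep) insert -ib- after the first vowel.
So pisofmup → piibsofmup.

piibsofmup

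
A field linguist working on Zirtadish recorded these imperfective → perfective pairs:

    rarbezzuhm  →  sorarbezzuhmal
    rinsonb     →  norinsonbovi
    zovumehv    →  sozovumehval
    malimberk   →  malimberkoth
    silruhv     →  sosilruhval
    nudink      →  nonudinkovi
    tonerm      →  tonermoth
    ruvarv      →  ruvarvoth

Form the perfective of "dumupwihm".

sodumupwihmal

silruhv and ruvarv both end in -v yet inflect differently (sosilruhval, ruvarvoth), so the final letter is not what conditions the rule; the second-to-last letter is.
"dumupwihm" has second-to-last letter 'h'. The stems whose second-to-last letter is 'h' (silruhv → sosilruhval, rarbezzuhm → sorarbezzuhmal, zovumehv → sozovumehval) add so- … -al around the stem.
So dumupwihm → sodumupwihmal.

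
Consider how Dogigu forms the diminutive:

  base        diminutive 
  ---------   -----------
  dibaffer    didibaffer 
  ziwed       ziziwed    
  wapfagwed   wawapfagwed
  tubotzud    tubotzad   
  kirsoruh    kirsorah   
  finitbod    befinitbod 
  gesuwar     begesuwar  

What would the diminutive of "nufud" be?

nufad

"nufud" has last vowel 'u'. The stems whose last vowel is 'u' (tubotzud → tubotzad, kirsoruh → kirsorah) change the last vowel to 'a'.
The other patterns: stems whose last vowel is 'e' repeat the first consonant+vowel as a prefix; stems whose last vowel is 'a' or 'o' add the prefix be-.
So nufud → nufad.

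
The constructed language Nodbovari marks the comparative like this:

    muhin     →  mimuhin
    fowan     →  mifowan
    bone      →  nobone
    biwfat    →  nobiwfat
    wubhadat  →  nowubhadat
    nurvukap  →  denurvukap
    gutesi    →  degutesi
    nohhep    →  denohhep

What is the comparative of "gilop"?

degilop

fowan and biwfat both have last vowel 'a' yet inflect differently (mifowan, nobiwfat), so the last vowel is not what conditions the rule; the final letter is.
"gilop" ends in -p. The stems ending in -p (nurvukap → denurvukap, nohhep → denohhep) add the prefix de-.
So gilop → degilop.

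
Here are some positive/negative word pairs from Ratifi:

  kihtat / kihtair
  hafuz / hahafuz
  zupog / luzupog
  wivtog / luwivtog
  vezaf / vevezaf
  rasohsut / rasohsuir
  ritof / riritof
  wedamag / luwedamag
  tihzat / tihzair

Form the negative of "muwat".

muwair

wedamag and kihtat both have last vowel 'a' yet inflect differently (luwedamag, kihtair), so the last vowel is not what conditions the rule; the final letter is.
"muwat" ends in -t. The stems ending in -t (rasohsut → rasohsuir, kihtat → kihtair, tihzat → tihzair) drop the final letter and add -ir.
So muwat → muwair.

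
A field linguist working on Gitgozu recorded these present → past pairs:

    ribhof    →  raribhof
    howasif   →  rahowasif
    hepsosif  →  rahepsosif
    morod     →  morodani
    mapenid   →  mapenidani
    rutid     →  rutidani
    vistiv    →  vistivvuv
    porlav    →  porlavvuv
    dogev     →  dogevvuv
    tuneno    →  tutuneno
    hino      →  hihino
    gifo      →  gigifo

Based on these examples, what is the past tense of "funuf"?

rafunuf

"funuf" ends in -f. The stems ending in -f (ribhof → raribhof, howasif → rahowasif, hepsosif → rahepsosif) add the prefix ra-.
So funuf → rafunuf.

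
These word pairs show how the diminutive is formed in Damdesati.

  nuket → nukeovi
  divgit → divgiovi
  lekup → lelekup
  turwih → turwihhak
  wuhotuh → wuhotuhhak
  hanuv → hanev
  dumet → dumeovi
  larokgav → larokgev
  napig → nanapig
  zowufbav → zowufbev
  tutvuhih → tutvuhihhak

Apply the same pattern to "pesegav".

divgit and napig both have last vowel 'i' yet inflect differently (divgiovi, nanapig), so the last vowel is not what conditions the rule; the final letter is.
"pesegav" ends in -v. The stems ending in -v (zowufbav → zowufbev, hanuv → hanev, larokgav → larokgev) change the last vowel to 'e'.
So pesegav → pesegev.

pesegev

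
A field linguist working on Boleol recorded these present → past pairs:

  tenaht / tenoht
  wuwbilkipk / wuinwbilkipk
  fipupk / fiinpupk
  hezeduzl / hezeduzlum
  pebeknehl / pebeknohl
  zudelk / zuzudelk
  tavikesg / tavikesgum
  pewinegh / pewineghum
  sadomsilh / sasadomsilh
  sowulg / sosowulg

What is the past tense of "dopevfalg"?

dodopevfalg

"dopevfalg" has second-to-last letter 'l'. The stems whose second-to-last letter is 'l' (sadomsilh → sasadomsilh, sowulg → sosowulg, zudelk → zuzudelk) repeat the first consonant+vowel as a prefix.
The other patterns: stems whose second-to-last letter is 'p' insert -in- after the first vowel; stems whose second-to-last letter is 'h' change the last vowel to 'o'; stems whose second-to-last letter is 'g', 's' or 'z' add -um.
So dopevfalg → dodopevfalg.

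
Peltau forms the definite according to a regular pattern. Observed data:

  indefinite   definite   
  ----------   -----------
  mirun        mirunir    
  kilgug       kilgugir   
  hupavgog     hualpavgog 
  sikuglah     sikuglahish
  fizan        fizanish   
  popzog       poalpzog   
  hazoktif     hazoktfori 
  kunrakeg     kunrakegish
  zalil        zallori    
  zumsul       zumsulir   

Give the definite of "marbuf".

"marbuf" has last vowel 'u'. The stems whose last vowel is 'u' (kilgug → kilgugir, zumsul → zumsulir, mirun → mirunir) add -ir.
The other patterns: stems whose last vowel is 'o' insert -al- after the first vowel; stems whose last vowel is 'i' delete the last vowel and add -ori; stems whose last vowel is 'a' or 'e' add -ish.
So marbuf → marbufir.

marbufir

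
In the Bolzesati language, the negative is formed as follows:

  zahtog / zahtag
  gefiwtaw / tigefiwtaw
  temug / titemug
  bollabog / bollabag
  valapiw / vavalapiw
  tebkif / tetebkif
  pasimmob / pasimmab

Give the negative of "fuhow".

fuhaw

temug and bollabog both end in -g yet inflect differently (titemug, bollabag), so the final letter is not what conditions the rule; the last vowel is.
"fuhow" has last vowel 'o'. The stems whose last vowel is 'o' (bollabog → bollabag, pasimmob → pasimmab, zahtog → zahtag) change the last vowel to 'a'.
So fuhow → fuhaw.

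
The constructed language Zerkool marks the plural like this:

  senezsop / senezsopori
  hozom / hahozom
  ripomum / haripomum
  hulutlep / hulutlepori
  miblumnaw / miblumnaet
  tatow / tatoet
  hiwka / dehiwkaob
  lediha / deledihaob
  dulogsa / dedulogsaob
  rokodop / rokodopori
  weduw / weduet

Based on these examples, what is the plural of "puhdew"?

dulogsa and miblumnaw both have last vowel 'a' yet inflect differently (dedulogsaob, miblumnaet), so the last vowel is not what conditions the rule; the final letter is.
"puhdew" ends in -w. The stems ending in -w (weduw → weduet, tatow → tatoet, miblumnaw → miblumnaet) drop the final letter and add -et.
So puhdew → puhdeet.

puhdeet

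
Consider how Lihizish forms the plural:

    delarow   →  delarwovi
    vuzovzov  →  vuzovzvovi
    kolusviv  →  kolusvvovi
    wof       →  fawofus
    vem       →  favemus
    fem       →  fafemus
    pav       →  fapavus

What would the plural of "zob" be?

fazobus

vuzovzov and pav both end in -v yet inflect differently (vuzovzvovi, fapavus), so the final letter is not what conditions the rule; the number of vowels is.
"zob" has 1 vowel. The stems with 1 vowel (wof → fawofus, vem → favemus, fem → fafemus) add fa- … -us around the stem.
The other pattern: stems with 3 vowels delete the last vowel and add -ovi.
So zob → fazobus.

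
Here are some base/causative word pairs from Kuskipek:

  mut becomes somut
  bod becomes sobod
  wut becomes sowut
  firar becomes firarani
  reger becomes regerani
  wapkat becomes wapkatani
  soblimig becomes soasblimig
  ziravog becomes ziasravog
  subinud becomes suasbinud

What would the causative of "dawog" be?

"dawog" has 2 vowels. The stems with 2 vowels (firar → firarani, reger → regerani, wapkat → wapkatani) add -ani.
So dawog → dawogani.

dawogani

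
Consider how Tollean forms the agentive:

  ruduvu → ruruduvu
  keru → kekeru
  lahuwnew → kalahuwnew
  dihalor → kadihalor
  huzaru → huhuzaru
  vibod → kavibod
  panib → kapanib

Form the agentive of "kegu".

kekegu

"kegu" ends in a vowel. The stems ending in a vowel (keru → kekeru, ruduvu → ruruduvu, huzaru → huhuzaru) repeat the first consonant+vowel as a prefix.
The other pattern: stems ending in a consonant add the prefix ka-.
So kegu → kekegu.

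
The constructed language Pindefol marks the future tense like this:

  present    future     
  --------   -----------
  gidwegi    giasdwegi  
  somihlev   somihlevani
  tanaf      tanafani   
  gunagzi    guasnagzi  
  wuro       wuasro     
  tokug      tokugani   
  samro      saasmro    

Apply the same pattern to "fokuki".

foaskuki

samro and somihlev both begin with s- yet inflect differently (saasmro, somihlevani), so the first letter is not what conditions the rule; whether the stem ends in a vowel or a consonant is.
"fokuki" ends in a vowel. The stems ending in a vowel (gidwegi → giasdwegi, gunagzi → guasnagzi, wuro → wuasro) insert -as- after the first vowel.
So fokuki → foaskuki.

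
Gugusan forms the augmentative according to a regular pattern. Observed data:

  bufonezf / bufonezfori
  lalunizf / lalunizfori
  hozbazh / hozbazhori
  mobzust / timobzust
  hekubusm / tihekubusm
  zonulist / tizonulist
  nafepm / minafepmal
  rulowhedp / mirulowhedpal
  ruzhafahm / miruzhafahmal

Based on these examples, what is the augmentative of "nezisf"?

tinezisf

hekubusm and nafepm both end in -m yet inflect differently (tihekubusm, minafepmal), so the final letter is not what conditions the rule; the second-to-last letter is.
"nezisf" has second-to-last letter 's'. The stems whose second-to-last letter is 's' (mobzust → timobzust, hekubusm → tihekubusm, zonulist → tizonulist) add the prefix ti-.
So nezisf → tinezisf.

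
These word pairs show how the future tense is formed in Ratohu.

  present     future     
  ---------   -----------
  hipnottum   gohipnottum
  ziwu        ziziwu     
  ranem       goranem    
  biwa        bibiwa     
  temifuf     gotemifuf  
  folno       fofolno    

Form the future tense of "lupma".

lulupma

hipnottum and ziwu both have last vowel 'u' yet inflect differently (gohipnottum, ziziwu), so the last vowel is not what conditions the rule; whether the stem ends in a vowel or a consonant is.
"lupma" ends in a vowel. The stems ending in a vowel (biwa → bibiwa, ziwu → ziziwu, folno → fofolno) repeat the first consonant+vowel as a prefix.
So lupma → lulupma.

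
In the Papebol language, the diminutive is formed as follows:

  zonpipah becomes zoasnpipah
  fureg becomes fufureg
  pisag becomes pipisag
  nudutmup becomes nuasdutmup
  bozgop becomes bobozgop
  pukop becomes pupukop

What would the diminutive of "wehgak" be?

wewehgak

pukop and nudutmup both end in -p yet inflect differently (pupukop, nuasdutmup), so the final letter is not what conditions the rule; the number of vowels is.
"wehgak" has 2 vowels. The stems with 2 vowels (fureg → fufureg, pisag → pipisag, pukop → pupukop) repeat the first consonant+vowel as a prefix.
The other pattern: stems with 3 vowels insert -as- after the first vowel.
So wehgak → wewehgak.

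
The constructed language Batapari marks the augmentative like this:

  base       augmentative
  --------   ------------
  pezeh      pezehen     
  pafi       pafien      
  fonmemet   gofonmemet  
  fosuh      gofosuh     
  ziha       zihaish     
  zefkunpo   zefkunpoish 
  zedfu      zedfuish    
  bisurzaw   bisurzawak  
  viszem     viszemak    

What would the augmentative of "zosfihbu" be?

"zosfihbu" begins with z-. The stems beginning with z- (ziha → zihaish, zefkunpo → zefkunpoish, zedfu → zedfuish) add -ish.
So zosfihbu → zosfihbuish.

zosfihbuish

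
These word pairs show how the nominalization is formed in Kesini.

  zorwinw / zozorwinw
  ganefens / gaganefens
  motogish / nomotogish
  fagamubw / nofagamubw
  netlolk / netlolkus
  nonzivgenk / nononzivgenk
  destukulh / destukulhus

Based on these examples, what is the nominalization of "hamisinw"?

hahamisinw

"hamisinw" has second-to-last letter 'n'. The stems whose second-to-last letter is 'n' (ganefens → gaganefens, zorwinw → zozorwinw, nonzivgenk → nononzivgenk) repeat the first consonant+vowel as a prefix.
So hamisinw → hahamisinw.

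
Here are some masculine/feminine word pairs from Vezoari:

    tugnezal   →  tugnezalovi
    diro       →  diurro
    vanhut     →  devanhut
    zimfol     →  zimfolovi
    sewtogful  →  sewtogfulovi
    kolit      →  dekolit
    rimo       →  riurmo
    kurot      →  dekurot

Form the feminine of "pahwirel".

vanhut and sewtogful both have last vowel 'u' yet inflect differently (devanhut, sewtogfulovi), so the last vowel is not what conditions the rule; the final letter is.
"pahwirel" ends in -l. The stems ending in -l (sewtogful → sewtogfulovi, tugnezal → tugnezalovi, zimfol → zimfolovi) add -ovi.
The other patterns: stems ending in -t add the prefix de-; stems ending in -o insert -ur- after the first vowel.
So pahwirel → pahwirelovi.

pahwirelovi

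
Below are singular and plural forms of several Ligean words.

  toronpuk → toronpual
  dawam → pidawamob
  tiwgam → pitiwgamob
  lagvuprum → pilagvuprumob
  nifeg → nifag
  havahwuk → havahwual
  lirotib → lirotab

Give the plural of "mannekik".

mannekial

lagvuprum and havahwuk both have last vowel 'u' yet inflect differently (pilagvuprumob, havahwual), so the last vowel is not what conditions the rule; the final letter is.
"mannekik" ends in -k. The stems ending in -k (havahwuk → havahwual, toronpuk → toronpual) drop the final letter and add -al.
The other patterns: stems ending in -m add pi- … -ob around the stem; stems ending in -b or -g change the last vowel to 'a'.
So mannekik → mannekial.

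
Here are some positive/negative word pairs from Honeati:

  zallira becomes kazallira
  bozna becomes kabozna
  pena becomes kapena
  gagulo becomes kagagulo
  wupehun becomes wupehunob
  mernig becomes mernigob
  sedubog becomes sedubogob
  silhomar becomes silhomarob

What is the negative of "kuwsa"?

gagulo and sedubog both have last vowel 'o' yet inflect differently (kagagulo, sedubogob), so the last vowel is not what conditions the rule; whether the stem ends in a vowel or a consonant is.
"kuwsa" ends in a vowel. The stems ending in a vowel (zallira → kazallira, bozna → kabozna, pena → kapena) add the prefix ka-.
The other pattern: stems ending in a consonant add -ob.
So kuwsa → kakuwsa.

kakuwsa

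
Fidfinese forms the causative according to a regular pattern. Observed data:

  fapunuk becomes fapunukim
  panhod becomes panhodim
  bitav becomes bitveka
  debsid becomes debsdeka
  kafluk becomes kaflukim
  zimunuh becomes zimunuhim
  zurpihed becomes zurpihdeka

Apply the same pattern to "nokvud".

nokvudim

"nokvud" has last vowel 'u'. The stems whose last vowel is 'u' (zimunuh → zimunuhim, kafluk → kaflukim, fapunuk → fapunukim) add -im.
So nokvud → nokvudim.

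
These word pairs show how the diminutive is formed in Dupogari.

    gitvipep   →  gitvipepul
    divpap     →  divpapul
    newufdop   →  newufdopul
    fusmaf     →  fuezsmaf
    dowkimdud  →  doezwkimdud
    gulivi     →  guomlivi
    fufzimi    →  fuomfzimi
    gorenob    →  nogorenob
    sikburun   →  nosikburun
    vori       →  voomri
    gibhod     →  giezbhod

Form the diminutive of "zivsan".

gorenob and newufdop both have last vowel 'o' yet inflect differently (nogorenob, newufdopul), so the last vowel is not what conditions the rule; the final letter is.
"zivsan" ends in -n. The one such stem in the data (sikburun → nosikburun) adds the prefix no-, so the same rule applies.
So zivsan → nozivsan.

nozivsan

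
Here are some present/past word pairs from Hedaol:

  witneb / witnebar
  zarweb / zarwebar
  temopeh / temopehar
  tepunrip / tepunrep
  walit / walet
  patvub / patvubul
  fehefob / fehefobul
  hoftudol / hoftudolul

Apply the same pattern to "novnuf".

novnuful

witneb and patvub both end in -b yet inflect differently (witnebar, patvubul), so the final letter is not what conditions the rule; the last vowel is.
"novnuf" has last vowel 'u'. The one such stem in the data (patvub → patvubul) adds -ul, so the same rule applies.
The other patterns: stems whose last vowel is 'e' add -ar; stems whose last vowel is 'i' change the last vowel to 'e'.
So novnuf → novnuful.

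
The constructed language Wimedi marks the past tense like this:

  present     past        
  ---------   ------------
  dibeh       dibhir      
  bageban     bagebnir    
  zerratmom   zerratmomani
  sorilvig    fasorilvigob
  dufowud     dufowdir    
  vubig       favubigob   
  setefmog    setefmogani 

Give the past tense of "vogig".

setefmog and vubig both end in -g yet inflect differently (setefmogani, favubigob), so the final letter is not what conditions the rule; the last vowel is.
"vogig" has last vowel 'i'. The stems whose last vowel is 'i' (vubig → favubigob, sorilvig → fasorilvigob) add fa- … -ob around the stem.
The other patterns: stems whose last vowel is 'o' add -ani; stems whose last vowel is 'a', 'e' or 'u' delete the last vowel and add -ir.
So vogig → favogigob.

favogigob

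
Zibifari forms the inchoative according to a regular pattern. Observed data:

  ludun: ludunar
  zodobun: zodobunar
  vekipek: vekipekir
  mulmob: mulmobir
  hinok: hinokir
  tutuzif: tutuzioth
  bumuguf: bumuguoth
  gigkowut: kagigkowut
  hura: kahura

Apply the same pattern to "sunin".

suninar

ludun and bumuguf both have last vowel 'u' yet inflect differently (ludunar, bumuguoth), so the last vowel is not what conditions the rule; the final letter is.
"sunin" ends in -n. The stems ending in -n (ludun → ludunar, zodobun → zodobunar) add -ar.
The other patterns: stems ending in -b or -k add -ir; stems ending in -f drop the final letter and add -oth; stems ending in -a or -t add the prefix ka-.
So sunin → suninar.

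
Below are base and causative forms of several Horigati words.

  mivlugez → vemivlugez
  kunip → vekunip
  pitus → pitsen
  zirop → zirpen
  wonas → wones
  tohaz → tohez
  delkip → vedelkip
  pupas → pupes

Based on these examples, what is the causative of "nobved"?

venobved

pitus and wonas both end in -s yet inflect differently (pitsen, wones), so the final letter is not what conditions the rule; the last vowel is.
"nobved" has last vowel 'e'. The one such stem in the data (mivlugez → vemivlugez) adds the prefix ve-, so the same rule applies.
The other patterns: stems whose last vowel is 'o' or 'u' delete the last vowel and add -en; stems whose last vowel is 'a' change the last vowel to 'e'.
So nobved → venobved.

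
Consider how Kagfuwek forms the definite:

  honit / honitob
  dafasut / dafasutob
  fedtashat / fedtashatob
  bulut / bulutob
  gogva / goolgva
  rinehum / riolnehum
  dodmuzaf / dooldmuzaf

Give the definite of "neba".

fedtashat and gogva both have last vowel 'a' yet inflect differently (fedtashatob, goolgva), so the last vowel is not what conditions the rule; the final letter is.
"neba" ends in -a. The one such stem in the data (gogva → goolgva) inserts -ol- after the first vowel (as do rinehum, dodmuzaf), so the same rule applies.
So neba → neolba.

neolba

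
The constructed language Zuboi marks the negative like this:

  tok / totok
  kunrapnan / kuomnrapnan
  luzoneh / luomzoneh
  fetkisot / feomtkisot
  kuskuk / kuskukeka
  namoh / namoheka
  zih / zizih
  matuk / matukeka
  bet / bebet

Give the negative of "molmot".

molmoteka

tok and kuskuk both end in -k yet inflect differently (totok, kuskukeka), so the final letter is not what conditions the rule; the number of vowels is.
"molmot" has 2 vowels. The stems with 2 vowels (kuskuk → kuskukeka, matuk → matukeka, namoh → namoheka) add -eka.
So molmot → molmoteka.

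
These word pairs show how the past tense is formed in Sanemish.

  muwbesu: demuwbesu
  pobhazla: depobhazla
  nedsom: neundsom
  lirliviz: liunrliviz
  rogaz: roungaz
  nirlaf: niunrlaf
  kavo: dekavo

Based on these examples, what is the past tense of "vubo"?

devubo

kavo and nedsom both have last vowel 'o' yet inflect differently (dekavo, neundsom), so the last vowel is not what conditions the rule; whether the stem ends in a vowel or a consonant is.
"vubo" ends in a vowel. The stems ending in a vowel (kavo → dekavo, muwbesu → demuwbesu, pobhazla → depobhazla) add the prefix de-.
So vubo → devubo.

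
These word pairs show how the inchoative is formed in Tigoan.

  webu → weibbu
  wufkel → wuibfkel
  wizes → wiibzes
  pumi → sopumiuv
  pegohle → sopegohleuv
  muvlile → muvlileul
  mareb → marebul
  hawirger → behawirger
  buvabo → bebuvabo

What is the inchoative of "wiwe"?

pegohle and muvlile both end in -e yet inflect differently (sopegohleuv, muvlileul), so the final letter is not what conditions the rule; the first letter is.
"wiwe" begins with w-. The stems beginning with w- (webu → weibbu, wufkel → wuibfkel, wizes → wiibzes) insert -ib- after the first vowel.
The other patterns: stems beginning with p- add so- … -uv around the stem; stems beginning with m- add -ul; stems beginning with b- or h- add the prefix be-.
So wiwe → wiibwe.

wiibwe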